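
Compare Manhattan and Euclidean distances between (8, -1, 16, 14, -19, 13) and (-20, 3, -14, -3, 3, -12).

L1 = |8 - (-20)| + |-1 - 3| + |16 - (-14)| + |14 - (-3)| + |-19 - 3| + |13 - (-12)| = 28 + 4 + 30 + 17 + 22 + 25 = 126
L2 = √(28² + 4² + 30² + 17² + 22² + 25²) = √3098 ≈ 55.6597
L1 ≥ L2 always (equality iff movement is along one axis); L1 > L2 here.
Ratio L1/L2 = 126/√3098 ≈ 2.2638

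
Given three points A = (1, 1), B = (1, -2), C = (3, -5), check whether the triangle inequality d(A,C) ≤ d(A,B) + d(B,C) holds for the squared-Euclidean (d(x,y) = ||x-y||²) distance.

d(A,B) = 0² + 3² = 9, d(B,C) = 2² + 3² = 13, d(A,C) = 2² + 6² = 40.
d(A,C) = 40 > 9 + 13 = 22. Triangle inequality is VIOLATED. (Squared-Euclidean is not a metric — this is a counterexample.)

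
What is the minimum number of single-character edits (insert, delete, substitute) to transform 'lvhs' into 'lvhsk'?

Let D[i][j] be the edit distance between the first i characters of 'lvhs' and the first j characters of 'lvhsk', with D[i][0] = i, D[0][j] = j, and D[i][j] = D[i-1][j-1] if the characters match, else 1 + min(D[i-1][j], D[i][j-1], D[i-1][j-1]). Filling the table (rows: prefixes of 'lvhs', columns: prefixes of 'lvhsk'):
     ε  l  v  h  s  k
  ε  0  1  2  3  4  5
  l  1  0  1  2  3  4
  v  2  1  0  1  2  3
  h  3  2  1  0  1  2
  s  4  3  2  1  0  1
The bottom-right entry gives D[4][5] = 1, so no sequence of fewer than 1 edit works. Backtracking through the table gives one optimal edit sequence (1 edit):
  lvhs → lvhsk (ins k @5)
Edit distance = 1.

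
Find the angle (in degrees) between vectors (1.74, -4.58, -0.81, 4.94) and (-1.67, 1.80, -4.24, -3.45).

With u = (1.74, -4.58, -0.81, 4.94), v = (-1.67, 1.80, -4.24, -3.45):
u·v = 1.74·(-1.67) + (-4.58)·1.8 + (-0.81)·(-4.24) + 4.94·(-3.45) = (-2.9058) + (-8.244) + 3.4344 + (-17.043) = -24.7584.
|u| = √(1.74² + (-4.58)² + (-0.81)² + 4.94²) = √(3.0276 + 20.9764 + 0.6561 + 24.4036) = √49.0637, |v| = √((-1.67)² + 1.8² + (-4.24)² + (-3.45)²) = √(2.7889 + 3.24 + 17.9776 + 11.9025) = √35.909.
cos θ = (u·v)/(|u||v|) = -24.7584/(√49.0637·√35.909) ≈ -0.589849
θ = arccos(-0.589849) ≈ 126.15°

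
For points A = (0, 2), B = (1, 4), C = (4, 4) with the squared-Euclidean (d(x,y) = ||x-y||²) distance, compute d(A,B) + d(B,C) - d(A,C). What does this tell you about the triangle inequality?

d(A,B) = 1² + 2² = 5, d(B,C) = 3² + 0² = 9, d(A,C) = 4² + 2² = 20.
d(A,B) + d(B,C) - d(A,C) = 5 + 9 - 20 = 14 - 20 = -6. This is < 0, so the triangle inequality FAILS for these points (squared-Euclidean is not a metric).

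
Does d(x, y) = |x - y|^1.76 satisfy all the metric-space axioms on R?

No. d(x,y) = |x-y|^1.76 fails the triangle inequality since p = 1.76 > 1. Counterexample: x = 2, y = 11, z = 21. d(x,z) = |2 - 21|^1.76 = 19^1.76 ≈ 178.0764, but d(x,y) + d(y,z) = 9^1.76 + 10^1.76 ≈ 47.8043 + 57.544 = 105.3483. Since 178.0764 > 105.3483, the triangle inequality is violated.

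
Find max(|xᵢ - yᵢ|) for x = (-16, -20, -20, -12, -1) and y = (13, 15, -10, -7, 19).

max(|x_i - y_i|) = max(|-16 - 13|, |-20 - 15|, |-20 - (-10)|, |-12 - (-7)|, |-1 - 19|) = max(29, 35, 10, 5, 20) = 35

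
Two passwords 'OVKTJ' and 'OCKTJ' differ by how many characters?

Differing positions: 2. Hamming distance = 1.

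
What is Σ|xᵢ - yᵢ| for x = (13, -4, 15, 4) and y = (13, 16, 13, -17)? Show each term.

Σ|x_i - y_i| = |13 - 13| + |-4 - 16| + |15 - 13| + |4 - (-17)| = 0 + 20 + 2 + 21 = 43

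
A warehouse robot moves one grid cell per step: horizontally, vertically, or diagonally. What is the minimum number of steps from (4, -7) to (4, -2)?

max(|x_i - y_i|) = max(|4 - 4|, |-7 - (-2)|) = max(0, 5) = 5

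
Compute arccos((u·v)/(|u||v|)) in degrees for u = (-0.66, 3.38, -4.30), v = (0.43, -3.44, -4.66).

With u = (-0.66, 3.38, -4.30), v = (0.43, -3.44, -4.66):
u·v = (-0.66)·0.43 + 3.38·(-3.44) + (-4.3)·(-4.66) = (-0.2838) + (-11.6272) + 20.038 = 8.127.
|u| = √((-0.66)² + 3.38² + (-4.3)²) = √(0.4356 + 11.4244 + 18.49) = √30.35, |v| = √(0.43² + (-3.44)² + (-4.66)²) = √(0.1849 + 11.8336 + 21.7156) = √33.7341.
cos θ = (u·v)/(|u||v|) = 8.127/(√30.35·√33.7341) ≈ 0.25399
θ = arccos(0.25399) ≈ 75.29°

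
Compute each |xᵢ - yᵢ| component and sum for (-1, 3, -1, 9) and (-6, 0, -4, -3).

Σ|x_i - y_i| = |-1 - (-6)| + |3 - 0| + |-1 - (-4)| + |9 - (-3)| = 5 + 3 + 3 + 12 = 23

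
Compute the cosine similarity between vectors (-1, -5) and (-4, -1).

With u = (-1, -5), v = (-4, -1):
u·v = (-1)·(-4) + (-5)·(-1) = 4 + 5 = 9.
|u| = √((-1)² + (-5)²) = √26, |v| = √((-4)² + (-1)²) = √17, so |u||v| = √(26·17) = √442.
cos θ = (u·v)/(|u||v|) = 9/√442 ≈ 0.4281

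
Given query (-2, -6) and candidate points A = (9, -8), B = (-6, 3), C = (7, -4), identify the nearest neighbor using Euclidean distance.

Distances: d(A) ≈ 11.1803, d(B) ≈ 9.8489, d(C) ≈ 9.2195. Nearest: C = (7, -4) with distance 9.2195.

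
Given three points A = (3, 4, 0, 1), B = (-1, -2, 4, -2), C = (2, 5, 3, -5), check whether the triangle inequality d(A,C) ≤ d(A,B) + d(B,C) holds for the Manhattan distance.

d(A,B) = 4 + 6 + 4 + 3 = 17, d(B,C) = 3 + 7 + 1 + 3 = 14, d(A,C) = 1 + 1 + 3 + 6 = 11.
d(A,C) = 11 ≤ 17 + 14 = 31. Triangle inequality is satisfied.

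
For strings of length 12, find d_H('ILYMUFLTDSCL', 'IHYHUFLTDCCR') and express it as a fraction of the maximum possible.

Differing positions: 2, 4, 10, 12. Hamming distance = 4. The maximum possible Hamming distance for length-12 strings is 12, so d_H/12 = 4/12 ≈ 0.3333.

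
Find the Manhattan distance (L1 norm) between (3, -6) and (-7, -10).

Σ|x_i - y_i| = |3 - (-7)| + |-6 - (-10)| = 10 + 4 = 14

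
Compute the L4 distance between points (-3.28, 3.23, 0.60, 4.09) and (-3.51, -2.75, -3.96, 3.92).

(Σ|x_i - y_i|^4)^(1/4) = (|-3.28 - (-3.51)|^4 + |3.23 - (-2.75)|^4 + |0.6 - (-3.96)|^4 + |4.09 - 3.92|^4)^(1/4)
= (0.23^4 + 5.98^4 + 4.56^4 + 0.17^4)^(1/4) ≈ (0.0028 + 1278.8062 + 432.3738 + 0.0008)^(1/4) = (1711.1836)^(1/4) ≈ 6.4317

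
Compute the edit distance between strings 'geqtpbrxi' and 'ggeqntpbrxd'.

Let D[i][j] be the edit distance between the first i characters of 'geqtpbrxi' and the first j characters of 'ggeqntpbrxd', with D[i][0] = i, D[0][j] = j, and D[i][j] = D[i-1][j-1] if the characters match, else 1 + min(D[i-1][j], D[i][j-1], D[i-1][j-1]). Filling the table (rows: prefixes of 'geqtpbrxi', columns: prefixes of 'ggeqntpbrxd'):
     ε  g  g  e  q  n  t  p  b  r  x  d
  ε  0  1  2  3  4  5  6  7  8  9 10 11
  g  1  0  1  2  3  4  5  6  7  8  9 10
  e  2  1  1  1  2  3  4  5  6  7  8  9
  q  3  2  2  2  1  2  3  4  5  6  7  8
  t  4  3  3  3  2  2  2  3  4  5  6  7
  p  5  4  4  4  3  3  3  2  3  4  5  6
  b  6  5  5  5  4  4  4  3  2  3  4  5
  r  7  6  6  6  5  5  5  4  3  2  3  4
  x  8  7  7  7  6  6  6  5  4  3  2  3
  i  9  8  8  8  7  7  7  6  5  4  3  3
The bottom-right entry gives D[9][11] = 3, so no sequence of fewer than 3 edits works. Backtracking through the table gives one optimal edit sequence (3 edits):
  geqtpbrxi → ggeqtpbrxi (ins g @1)
  ggeqtpbrxi → ggeqntpbrxi (ins n @5)
  ggeqntpbrxi → ggeqntpbrxd (sub i→d @11)
Edit distance = 3.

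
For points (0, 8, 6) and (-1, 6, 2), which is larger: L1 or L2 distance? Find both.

L1 = |0 - (-1)| + |8 - 6| + |6 - 2| = 1 + 2 + 4 = 7
L2 = √(1² + 2² + 4²) = √21 ≈ 4.5826
L1 ≥ L2 always (equality iff movement is along one axis); L1 > L2 here.
Ratio L1/L2 = 7/√21 ≈ 1.5275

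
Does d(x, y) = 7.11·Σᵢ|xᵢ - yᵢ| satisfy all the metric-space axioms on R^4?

Yes. The L1 (Manhattan) norm induces a metric on R^4, and multiplying a metric by a positive constant 7.11 > 0 preserves all four axioms: non-negativity (7.11·||x-y|| ≥ 0), identity (7.11·||x-y|| = 0 ⟺ ||x-y|| = 0 ⟺ x = y), symmetry (||x-y|| = ||y-x||), and the triangle inequality (7.11·||x-z|| ≤ 7.11·||x-y|| + 7.11·||y-z||). So d is a metric.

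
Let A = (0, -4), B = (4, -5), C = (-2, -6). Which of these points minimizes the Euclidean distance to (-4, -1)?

Distances: d(A) = 5, d(B) ≈ 8.9443, d(C) ≈ 5.3852. Nearest: A = (0, -4) with distance 5.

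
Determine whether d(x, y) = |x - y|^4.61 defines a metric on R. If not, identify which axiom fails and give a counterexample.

No. d(x,y) = |x-y|^4.61 fails the triangle inequality since p = 4.61 > 1. Counterexample: x = -1, y = 10, z = 17. d(x,z) = |-1 - 17|^4.61 = 18^4.61 ≈ 612077.2652, but d(x,y) + d(y,z) = 11^4.61 + 7^4.61 ≈ 63215.0198 + 7868.6815 = 71083.7013. Since 612077.2652 > 71083.7013, the triangle inequality is violated.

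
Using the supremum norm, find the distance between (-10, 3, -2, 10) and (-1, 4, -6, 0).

max(|x_i - y_i|) = max(|-10 - (-1)|, |3 - 4|, |-2 - (-6)|, |10 - 0|) = max(9, 1, 4, 10) = 10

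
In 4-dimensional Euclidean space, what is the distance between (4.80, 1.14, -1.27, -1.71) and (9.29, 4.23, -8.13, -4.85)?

√(Σ(x_i - y_i)²) = √((4.8 - 9.29)² + (1.14 - 4.23)² + (-1.27 - (-8.13))² + (-1.71 - (-4.85))²)
= √((-4.49)² + (-3.09)² + 6.86² + 3.14²) = √(20.1601 + 9.5481 + 47.0596 + 9.8596) = √86.6274 ≈ 9.3074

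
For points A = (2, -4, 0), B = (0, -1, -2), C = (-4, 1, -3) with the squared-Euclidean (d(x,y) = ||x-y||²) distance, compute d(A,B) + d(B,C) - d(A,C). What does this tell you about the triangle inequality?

d(A,B) = 2² + 3² + 2² = 17, d(B,C) = 4² + 2² + 1² = 21, d(A,C) = 6² + 5² + 3² = 70.
d(A,B) + d(B,C) - d(A,C) = 17 + 21 - 70 = 38 - 70 = -32. This is < 0, so the triangle inequality FAILS for these points (squared-Euclidean is not a metric).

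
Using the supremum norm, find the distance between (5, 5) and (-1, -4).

max(|x_i - y_i|) = max(|5 - (-1)|, |5 - (-4)|) = max(6, 9) = 9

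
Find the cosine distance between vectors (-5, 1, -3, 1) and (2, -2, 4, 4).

With u = (-5, 1, -3, 1), v = (2, -2, 4, 4):
u·v = (-5)·2 + 1·(-2) + (-3)·4 + 1·4 = (-10) + (-2) + (-12) + 4 = -20.
|u| = √((-5)² + 1² + (-3)² + 1²) = √36, |v| = √(2² + (-2)² + 4² + 4²) = √40, so |u||v| = √(36·40) = √1440.
cos θ = (u·v)/(|u||v|) = -20/√1440 ≈ -0.527
Cosine distance = 1 - cos θ ≈ 1 - (-0.527) = 1.527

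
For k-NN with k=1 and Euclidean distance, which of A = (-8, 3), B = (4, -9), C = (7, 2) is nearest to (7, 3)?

Distances: d(A) = 15, d(B) ≈ 12.3693, d(C) = 1. Nearest: C = (7, 2) with distance 1.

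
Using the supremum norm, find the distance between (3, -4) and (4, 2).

max(|x_i - y_i|) = max(|3 - 4|, |-4 - 2|) = max(1, 6) = 6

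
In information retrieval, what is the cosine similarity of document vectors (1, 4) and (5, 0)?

With u = (1, 4), v = (5, 0):
u·v = 1·5 + 4·0 = 5 + 0 = 5.
|u| = √(1² + 4²) = √17, |v| = √(5² + 0²) = √25, so |u||v| = √(17·25) = √425.
cos θ = (u·v)/(|u||v|) = 5/√425 ≈ 0.2425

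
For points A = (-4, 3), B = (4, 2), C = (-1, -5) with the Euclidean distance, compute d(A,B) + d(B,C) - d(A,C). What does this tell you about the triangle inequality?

d(A,B) = √(8² + 1²) = √65 ≈ 8.0623, d(B,C) = √(5² + 7²) = √74 ≈ 8.6023, d(A,C) = √(3² + 8²) = √73 ≈ 8.544.
d(A,B) + d(B,C) - d(A,C) = 8.0623 + 8.6023 - 8.544 = 16.6646 - 8.544 = 8.1206 (to 4 decimal places). This is ≥ 0, so the triangle inequality holds for these points.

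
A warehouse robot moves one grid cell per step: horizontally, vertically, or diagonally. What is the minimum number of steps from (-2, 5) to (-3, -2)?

max(|x_i - y_i|) = max(|-2 - (-3)|, |5 - (-2)|) = max(1, 7) = 7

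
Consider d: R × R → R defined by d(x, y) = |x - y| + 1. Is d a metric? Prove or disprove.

No. d fails identity of indiscernibles (specifically d(x,x) = 0): d(-1, -1) = |-1 - (-1)| + 1 = 0 + 1 = 1 ≠ 0.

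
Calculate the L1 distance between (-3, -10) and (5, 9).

Σ|x_i - y_i| = |-3 - 5| + |-10 - 9| = 8 + 19 = 27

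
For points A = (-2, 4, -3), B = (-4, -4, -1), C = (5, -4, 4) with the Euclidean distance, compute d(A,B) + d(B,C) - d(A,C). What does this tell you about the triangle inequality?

d(A,B) = √(2² + 8² + 2²) = √72 ≈ 8.4853, d(B,C) = √(9² + 0² + 5²) = √106 ≈ 10.2956, d(A,C) = √(7² + 8² + 7²) = √162 ≈ 12.7279.
d(A,B) + d(B,C) - d(A,C) = 8.4853 + 10.2956 - 12.7279 = 18.7809 - 12.7279 = 6.053 (to 4 decimal places). This is ≥ 0, so the triangle inequality holds for these points.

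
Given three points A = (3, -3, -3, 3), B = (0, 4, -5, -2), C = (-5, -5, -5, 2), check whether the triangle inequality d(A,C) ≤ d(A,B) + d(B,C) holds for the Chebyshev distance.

d(A,B) = max(3, 7, 2, 5) = 7, d(B,C) = max(5, 9, 0, 4) = 9, d(A,C) = max(8, 2, 2, 1) = 8.
d(A,C) = 8 ≤ 7 + 9 = 16. Triangle inequality is satisfied.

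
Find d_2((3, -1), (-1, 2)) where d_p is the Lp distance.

(Σ|x_i - y_i|^2)^(1/2) = (|3 - (-1)|^2 + |-1 - 2|^2)^(1/2)
= (4^2 + 3^2)^(1/2) = (16 + 9)^(1/2) = (25)^(1/2) = 5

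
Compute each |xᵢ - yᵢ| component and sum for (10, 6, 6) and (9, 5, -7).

Σ|x_i - y_i| = |10 - 9| + |6 - 5| + |6 - (-7)| = 1 + 1 + 13 = 15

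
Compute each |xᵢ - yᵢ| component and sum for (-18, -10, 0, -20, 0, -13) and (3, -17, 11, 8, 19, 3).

Σ|x_i - y_i| = |-18 - 3| + |-10 - (-17)| + |0 - 11| + |-20 - 8| + |0 - 19| + |-13 - 3| = 21 + 7 + 11 + 28 + 19 + 16 = 102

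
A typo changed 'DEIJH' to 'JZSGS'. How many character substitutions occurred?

Differing positions: 1, 2, 3, 4, 5. Hamming distance = 5.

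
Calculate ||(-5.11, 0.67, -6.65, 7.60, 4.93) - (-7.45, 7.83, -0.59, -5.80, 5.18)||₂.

√(Σ(x_i - y_i)²) = √((-5.11 - (-7.45))² + (0.67 - 7.83)² + (-6.65 - (-0.59))² + (7.6 - (-5.8))² + (4.93 - 5.18)²)
= √(2.34² + (-7.16)² + (-6.06)² + 13.4² + (-0.25)²) = √(5.4756 + 51.2656 + 36.7236 + 179.56 + 0.0625) = √273.0873 ≈ 16.5254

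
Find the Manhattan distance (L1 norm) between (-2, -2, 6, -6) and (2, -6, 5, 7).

Σ|x_i - y_i| = |-2 - 2| + |-2 - (-6)| + |6 - 5| + |-6 - 7| = 4 + 4 + 1 + 13 = 22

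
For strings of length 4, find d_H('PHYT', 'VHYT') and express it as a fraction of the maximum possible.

Differing positions: 1. Hamming distance = 1. The maximum possible Hamming distance for length-4 strings is 4, so d_H/4 = 1/4 = 0.25.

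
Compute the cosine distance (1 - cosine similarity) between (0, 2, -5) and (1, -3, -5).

With u = (0, 2, -5), v = (1, -3, -5):
u·v = 0·1 + 2·(-3) + (-5)·(-5) = 0 + (-6) + 25 = 19.
|u| = √(0² + 2² + (-5)²) = √29, |v| = √(1² + (-3)² + (-5)²) = √35, so |u||v| = √(29·35) = √1015.
cos θ = (u·v)/(|u||v|) = 19/√1015 ≈ 0.5964
Cosine distance = 1 - cos θ ≈ 1 - 0.5964 = 0.4036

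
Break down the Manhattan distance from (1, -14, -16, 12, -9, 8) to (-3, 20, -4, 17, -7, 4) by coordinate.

Σ|x_i - y_i| = |1 - (-3)| + |-14 - 20| + |-16 - (-4)| + |12 - 17| + |-9 - (-7)| + |8 - 4| = 4 + 34 + 12 + 5 + 2 + 4 = 61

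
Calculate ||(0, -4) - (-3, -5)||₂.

√(Σ(x_i - y_i)²) = √((0 - (-3))² + (-4 - (-5))²)
= √(3² + 1²) = √(9 + 1) = √10 ≈ 3.1623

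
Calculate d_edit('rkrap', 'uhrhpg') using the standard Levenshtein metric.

Let D[i][j] be the edit distance between the first i characters of 'rkrap' and the first j characters of 'uhrhpg', with D[i][0] = i, D[0][j] = j, and D[i][j] = D[i-1][j-1] if the characters match, else 1 + min(D[i-1][j], D[i][j-1], D[i-1][j-1]). Filling the table (rows: prefixes of 'rkrap', columns: prefixes of 'uhrhpg'):
     ε  u  h  r  h  p  g
  ε  0  1  2  3  4  5  6
  r  1  1  2  2  3  4  5
  k  2  2  2  3  3  4  5
  r  3  3  3  2  3  4  5
  a  4  4  4  3  3  4  5
  p  5  5  5  4  4  3  4
The bottom-right entry gives D[5][6] = 4, so no sequence of fewer than 4 edits works. Backtracking through the table gives one optimal edit sequence (4 edits):
  rkrap → ukrap (sub r→u @1)
  ukrap → uhrap (sub k→h @2)
  uhrap → uhrhp (sub a→h @4)
  uhrhp → uhrhpg (ins g @6)
Edit distance = 4.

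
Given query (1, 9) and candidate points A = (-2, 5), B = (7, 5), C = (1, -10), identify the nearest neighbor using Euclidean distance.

Distances: d(A) = 5, d(B) ≈ 7.2111, d(C) = 19. Nearest: A = (-2, 5) with distance 5.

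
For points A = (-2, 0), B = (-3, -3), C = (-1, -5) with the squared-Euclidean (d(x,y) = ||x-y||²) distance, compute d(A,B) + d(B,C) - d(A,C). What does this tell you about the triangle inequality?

d(A,B) = 1² + 3² = 10, d(B,C) = 2² + 2² = 8, d(A,C) = 1² + 5² = 26.
d(A,B) + d(B,C) - d(A,C) = 10 + 8 - 26 = 18 - 26 = -8. This is < 0, so the triangle inequality FAILS for these points (squared-Euclidean is not a metric).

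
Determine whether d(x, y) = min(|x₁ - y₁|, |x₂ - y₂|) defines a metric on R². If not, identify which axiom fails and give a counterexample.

No. d fails identity of indiscernibles: take x = (4, 0) and y = (4, 8). Then d(x,y) = min(|4 - 4|, |0 - 8|) = min(0, 8) = 0, yet x ≠ y.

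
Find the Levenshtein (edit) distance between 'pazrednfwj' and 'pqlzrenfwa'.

Let D[i][j] be the edit distance between the first i characters of 'pazrednfwj' and the first j characters of 'pqlzrenfwa', with D[i][0] = i, D[0][j] = j, and D[i][j] = D[i-1][j-1] if the characters match, else 1 + min(D[i-1][j], D[i][j-1], D[i-1][j-1]). Filling the table (rows: prefixes of 'pazrednfwj', columns: prefixes of 'pqlzrenfwa'):
     ε  p  q  l  z  r  e  n  f  w  a
  ε  0  1  2  3  4  5  6  7  8  9 10
  p  1  0  1  2  3  4  5  6  7  8  9
  a  2  1  1  2  3  4  5  6  7  8  8
  z  3  2  2  2  2  3  4  5  6  7  8
  r  4  3  3  3  3  2  3  4  5  6  7
  e  5  4  4  4  4  3  2  3  4  5  6
  d  6  5  5  5  5  4  3  3  4  5  6
  n  7  6  6  6  6  5  4  3  4  5  6
  f  8  7  7  7  7  6  5  4  3  4  5
  w  9  8  8  8  8  7  6  5  4  3  4
  j 10  9  9  9  9  8  7  6  5  4  4
The bottom-right entry gives D[10][10] = 4, so no sequence of fewer than 4 edits works. Backtracking through the table gives one optimal edit sequence (4 edits):
  pazrednfwj → pqazrednfwj (ins q @2)
  pqazrednfwj → pqlzrednfwj (sub a→l @3)
  pqlzrednfwj → pqlzrenfwj (del d @7)
  pqlzrenfwj → pqlzrenfwa (sub j→a @10)
Edit distance = 4.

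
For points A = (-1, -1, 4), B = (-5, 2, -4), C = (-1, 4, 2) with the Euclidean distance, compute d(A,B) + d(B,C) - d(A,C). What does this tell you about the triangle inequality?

d(A,B) = √(4² + 3² + 8²) = √89 ≈ 9.434, d(B,C) = √(4² + 2² + 6²) = √56 ≈ 7.4833, d(A,C) = √(0² + 5² + 2²) = √29 ≈ 5.3852.
d(A,B) + d(B,C) - d(A,C) = 9.434 + 7.4833 - 5.3852 = 16.9173 - 5.3852 = 11.5321 (to 4 decimal places). This is ≥ 0, so the triangle inequality holds for these points.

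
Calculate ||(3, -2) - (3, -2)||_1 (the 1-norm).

Σ|x_i - y_i| = |3 - 3| + |-2 - (-2)| = 0 + 0 = 0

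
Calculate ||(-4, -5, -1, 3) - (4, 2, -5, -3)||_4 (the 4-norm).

(Σ|x_i - y_i|^4)^(1/4) = (|-4 - 4|^4 + |-5 - 2|^4 + |-1 - (-5)|^4 + |3 - (-3)|^4)^(1/4)
= (8^4 + 7^4 + 4^4 + 6^4)^(1/4) = (4096 + 2401 + 256 + 1296)^(1/4) = (8049)^(1/4) ≈ 9.4719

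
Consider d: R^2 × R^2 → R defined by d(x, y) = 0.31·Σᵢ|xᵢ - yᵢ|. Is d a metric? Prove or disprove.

Yes. The L1 (Manhattan) norm induces a metric on R^2, and multiplying a metric by a positive constant 0.31 > 0 preserves all four axioms: non-negativity (0.31·||x-y|| ≥ 0), identity (0.31·||x-y|| = 0 ⟺ ||x-y|| = 0 ⟺ x = y), symmetry (||x-y|| = ||y-x||), and the triangle inequality (0.31·||x-z|| ≤ 0.31·||x-y|| + 0.31·||y-z||). So d is a metric.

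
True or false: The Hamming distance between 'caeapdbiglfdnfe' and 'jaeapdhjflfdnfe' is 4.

Differing positions: 1, 7, 8, 9. Hamming distance = 4, so the claim is true.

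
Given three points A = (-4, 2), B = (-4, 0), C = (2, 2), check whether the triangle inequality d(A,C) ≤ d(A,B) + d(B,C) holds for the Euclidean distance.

d(A,B) = √(0² + 2²) = √4 = 2, d(B,C) = √(6² + 2²) = √40 ≈ 6.3246, d(A,C) = √(6² + 0²) = √36 = 6.
d(A,C) = 6 ≤ 2 + 6.3246 = 8.3246. Triangle inequality is satisfied.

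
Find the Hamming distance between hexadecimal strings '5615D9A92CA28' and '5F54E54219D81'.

Differing positions: 2, 3, 4, 5, 6, 7, 8, 9, 10, 11, 12, 13. Hamming distance = 12.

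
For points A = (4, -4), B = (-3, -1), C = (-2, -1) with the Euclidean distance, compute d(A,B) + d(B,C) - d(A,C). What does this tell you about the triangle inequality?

d(A,B) = √(7² + 3²) = √58 ≈ 7.6158, d(B,C) = √(1² + 0²) = √1 = 1, d(A,C) = √(6² + 3²) = √45 ≈ 6.7082.
d(A,B) + d(B,C) - d(A,C) = 7.6158 + 1 - 6.7082 = 8.6158 - 6.7082 = 1.9076 (to 4 decimal places). This is ≥ 0, so the triangle inequality holds for these points.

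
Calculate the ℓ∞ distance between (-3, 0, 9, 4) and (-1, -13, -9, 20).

max(|x_i - y_i|) = max(|-3 - (-1)|, |0 - (-13)|, |9 - (-9)|, |4 - 20|) = max(2, 13, 18, 16) = 18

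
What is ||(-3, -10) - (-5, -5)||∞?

max(|x_i - y_i|) = max(|-3 - (-5)|, |-10 - (-5)|) = max(2, 5) = 5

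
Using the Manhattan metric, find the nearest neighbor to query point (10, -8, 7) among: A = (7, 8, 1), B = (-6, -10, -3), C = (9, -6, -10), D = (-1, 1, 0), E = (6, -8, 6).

Distances: d(A) = 25, d(B) = 28, d(C) = 20, d(D) = 27, d(E) = 5. Nearest: E = (6, -8, 6) with distance 5.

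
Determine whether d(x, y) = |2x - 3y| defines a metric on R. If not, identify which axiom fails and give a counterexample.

No. d fails symmetry: d(2, 9) = |2·2 - 3·9| = |-23| = 23, but d(9, 2) = |2·9 - 3·2| = |12| = 12. Since 23 ≠ 12, d(x,y) ≠ d(y,x) in general.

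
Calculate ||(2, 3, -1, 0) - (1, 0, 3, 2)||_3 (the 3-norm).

(Σ|x_i - y_i|^3)^(1/3) = (|2 - 1|^3 + |3 - 0|^3 + |-1 - 3|^3 + |0 - 2|^3)^(1/3)
= (1^3 + 3^3 + 4^3 + 2^3)^(1/3) = (1 + 27 + 64 + 8)^(1/3) = (100)^(1/3) ≈ 4.6416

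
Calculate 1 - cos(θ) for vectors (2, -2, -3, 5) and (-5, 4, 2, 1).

With u = (2, -2, -3, 5), v = (-5, 4, 2, 1):
u·v = 2·(-5) + (-2)·4 + (-3)·2 + 5·1 = (-10) + (-8) + (-6) + 5 = -19.
|u| = √(2² + (-2)² + (-3)² + 5²) = √42, |v| = √((-5)² + 4² + 2² + 1²) = √46, so |u||v| = √(42·46) = √1932.
cos θ = (u·v)/(|u||v|) = -19/√1932 ≈ -0.4323
Cosine distance = 1 - cos θ ≈ 1 - (-0.4323) = 1.4323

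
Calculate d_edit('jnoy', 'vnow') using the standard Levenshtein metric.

Let D[i][j] be the edit distance between the first i characters of 'jnoy' and the first j characters of 'vnow', with D[i][0] = i, D[0][j] = j, and D[i][j] = D[i-1][j-1] if the characters match, else 1 + min(D[i-1][j], D[i][j-1], D[i-1][j-1]). Filling the table (rows: prefixes of 'jnoy', columns: prefixes of 'vnow'):
     ε  v  n  o  w
  ε  0  1  2  3  4
  j  1  1  2  3  4
  n  2  2  1  2  3
  o  3  3  2  1  2
  y  4  4  3  2  2
The bottom-right entry gives D[4][4] = 2, so no sequence of fewer than 2 edits works. Backtracking through the table gives one optimal edit sequence (2 edits):
  jnoy → vnoy (sub j→v @1)
  vnoy → vnow (sub y→w @4)
Edit distance = 2.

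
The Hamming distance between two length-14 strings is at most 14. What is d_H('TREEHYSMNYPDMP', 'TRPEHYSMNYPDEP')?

Differing positions: 3, 13. Hamming distance = 2. The maximum possible Hamming distance for length-14 strings is 14, so d_H/14 = 2/14 ≈ 0.1429.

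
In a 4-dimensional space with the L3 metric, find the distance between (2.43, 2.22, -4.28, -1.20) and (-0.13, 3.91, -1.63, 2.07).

(Σ|x_i - y_i|^3)^(1/3) = (|2.43 - (-0.13)|^3 + |2.22 - 3.91|^3 + |-4.28 - (-1.63)|^3 + |-1.2 - 2.07|^3)^(1/3)
= (2.56^3 + 1.69^3 + 2.65^3 + 3.27^3)^(1/3) ≈ (16.7772 + 4.8268 + 18.6096 + 34.9658)^(1/3) = (75.1794)^(1/3) ≈ 4.2205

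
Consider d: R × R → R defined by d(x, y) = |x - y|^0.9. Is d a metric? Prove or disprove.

Yes. With 0 < p = 0.9 ≤ 1, d(x,y) = |x-y|^0.9 is a metric on R. Non-negativity and symmetry are immediate; |x-y|^0.9 = 0 ⟺ |x-y| = 0 ⟺ x = y. For the triangle inequality, the function t ↦ t^0.9 is subadditive on [0,∞) when p ≤ 1, so |x-z|^0.9 ≤ (|x-y| + |y-z|)^0.9 ≤ |x-y|^0.9 + |y-z|^0.9.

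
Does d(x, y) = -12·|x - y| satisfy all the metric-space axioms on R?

No. With c = -12 < 0, d fails non-negativity: d(6, 13) = -12·|6 - 13| = -12·7 = -84 < 0.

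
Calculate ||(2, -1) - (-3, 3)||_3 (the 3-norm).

(Σ|x_i - y_i|^3)^(1/3) = (|2 - (-3)|^3 + |-1 - 3|^3)^(1/3)
= (5^3 + 4^3)^(1/3) = (125 + 64)^(1/3) = (189)^(1/3) ≈ 5.7388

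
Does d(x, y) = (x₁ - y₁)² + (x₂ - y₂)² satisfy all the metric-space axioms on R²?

No. The squared Euclidean distance fails the triangle inequality. Counterexample: x = (0, 0), y = (1, 5), z = (2, 10). d(x,z) = 2² + 10² = 104, but d(x,y) + d(y,z) = (1² + 5²) + (1² + 5²) = 26 + 26 = 52. Since 104 > 52, the triangle inequality is violated. (Note: √d, the ordinary Euclidean distance, IS a metric.)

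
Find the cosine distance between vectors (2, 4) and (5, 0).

With u = (2, 4), v = (5, 0):
u·v = 2·5 + 4·0 = 10 + 0 = 10.
|u| = √(2² + 4²) = √20, |v| = √(5² + 0²) = √25, so |u||v| = √(20·25) = √500.
cos θ = (u·v)/(|u||v|) = 10/√500 ≈ 0.4472
Cosine distance = 1 - cos θ ≈ 1 - 0.4472 = 0.5528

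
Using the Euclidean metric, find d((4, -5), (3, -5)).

√(Σ(x_i - y_i)²) = √((4 - 3)² + (-5 - (-5))²)
= √(1² + 0²) = √(1 + 0) = √1 = 1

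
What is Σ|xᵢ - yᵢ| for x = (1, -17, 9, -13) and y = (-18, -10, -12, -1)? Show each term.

Σ|x_i - y_i| = |1 - (-18)| + |-17 - (-10)| + |9 - (-12)| + |-13 - (-1)| = 19 + 7 + 21 + 12 = 59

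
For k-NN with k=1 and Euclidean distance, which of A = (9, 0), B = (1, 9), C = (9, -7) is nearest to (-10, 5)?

Distances: d(A) ≈ 19.6469, d(B) ≈ 11.7047, d(C) ≈ 22.4722. Nearest: B = (1, 9) with distance 11.7047.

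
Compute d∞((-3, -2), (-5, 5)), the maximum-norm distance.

max(|x_i - y_i|) = max(|-3 - (-5)|, |-2 - 5|) = max(2, 7) = 7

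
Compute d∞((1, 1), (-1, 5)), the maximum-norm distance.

max(|x_i - y_i|) = max(|1 - (-1)|, |1 - 5|) = max(2, 4) = 4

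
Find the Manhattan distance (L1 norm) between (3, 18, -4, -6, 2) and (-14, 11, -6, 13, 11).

Σ|x_i - y_i| = |3 - (-14)| + |18 - 11| + |-4 - (-6)| + |-6 - 13| + |2 - 11| = 17 + 7 + 2 + 19 + 9 = 54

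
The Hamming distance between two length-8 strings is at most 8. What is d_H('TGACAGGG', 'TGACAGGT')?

Differing positions: 8. Hamming distance = 1. The maximum possible Hamming distance for length-8 strings is 8, so d_H/8 = 1/8 = 0.125.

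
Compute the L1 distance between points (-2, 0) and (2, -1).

Σ|x_i - y_i| = |-2 - 2| + |0 - (-1)| = 4 + 1 = 5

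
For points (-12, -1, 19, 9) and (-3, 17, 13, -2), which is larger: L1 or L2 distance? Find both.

L1 = |-12 - (-3)| + |-1 - 17| + |19 - 13| + |9 - (-2)| = 9 + 18 + 6 + 11 = 44
L2 = √(9² + 18² + 6² + 11²) = √562 ≈ 23.7065
L1 ≥ L2 always (equality iff movement is along one axis); L1 > L2 here.
Ratio L1/L2 = 44/√562 ≈ 1.856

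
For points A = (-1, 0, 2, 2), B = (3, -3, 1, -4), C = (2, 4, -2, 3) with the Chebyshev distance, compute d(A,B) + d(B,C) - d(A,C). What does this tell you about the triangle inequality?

d(A,B) = max(4, 3, 1, 6) = 6, d(B,C) = max(1, 7, 3, 7) = 7, d(A,C) = max(3, 4, 4, 1) = 4.
d(A,B) + d(B,C) - d(A,C) = 6 + 7 - 4 = 13 - 4 = 9. This is ≥ 0, so the triangle inequality holds for these points.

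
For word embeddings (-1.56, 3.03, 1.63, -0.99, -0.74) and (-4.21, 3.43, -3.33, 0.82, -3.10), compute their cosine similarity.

With u = (-1.56, 3.03, 1.63, -0.99, -0.74), v = (-4.21, 3.43, -3.33, 0.82, -3.10):
u·v = (-1.56)·(-4.21) + 3.03·3.43 + 1.63·(-3.33) + (-0.99)·0.82 + (-0.74)·(-3.1) = 6.5676 + 10.3929 + (-5.4279) + (-0.8118) + 2.294 = 13.0148.
|u| = √((-1.56)² + 3.03² + 1.63² + (-0.99)² + (-0.74)²) = √(2.4336 + 9.1809 + 2.6569 + 0.9801 + 0.5476) = √15.7991, |v| = √((-4.21)² + 3.43² + (-3.33)² + 0.82² + (-3.1)²) = √(17.7241 + 11.7649 + 11.0889 + 0.6724 + 9.61) = √50.8603.
cos θ = (u·v)/(|u||v|) = 13.0148/(√15.7991·√50.8603) ≈ 0.4591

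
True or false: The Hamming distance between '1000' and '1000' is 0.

Differing positions: none. Hamming distance = 0, so the claim is true.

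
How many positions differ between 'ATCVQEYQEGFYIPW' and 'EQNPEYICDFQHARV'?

Differing positions: 1, 2, 3, 4, 5, 6, 7, 8, 9, 10, 11, 12, 13, 14, 15. Hamming distance = 15.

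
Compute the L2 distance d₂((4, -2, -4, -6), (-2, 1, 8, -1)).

√(Σ(x_i - y_i)²) = √((4 - (-2))² + (-2 - 1)² + (-4 - 8)² + (-6 - (-1))²)
= √(6² + (-3)² + (-12)² + (-5)²) = √(36 + 9 + 144 + 25) = √214 ≈ 14.6287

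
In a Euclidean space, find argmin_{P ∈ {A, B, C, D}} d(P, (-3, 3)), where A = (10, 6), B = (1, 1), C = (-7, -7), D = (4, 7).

Distances: d(A) ≈ 13.3417, d(B) ≈ 4.4721, d(C) ≈ 10.7703, d(D) ≈ 8.0623. Nearest: B = (1, 1) with distance 4.4721.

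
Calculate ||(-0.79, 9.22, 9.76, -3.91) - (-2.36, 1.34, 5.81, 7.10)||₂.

√(Σ(x_i - y_i)²) = √((-0.79 - (-2.36))² + (9.22 - 1.34)² + (9.76 - 5.81)² + (-3.91 - 7.1)²)
= √(1.57² + 7.88² + 3.95² + (-11.01)²) = √(2.4649 + 62.0944 + 15.6025 + 121.2201) = √201.3819 ≈ 14.1909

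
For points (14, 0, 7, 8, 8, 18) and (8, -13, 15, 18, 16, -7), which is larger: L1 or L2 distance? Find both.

L1 = |14 - 8| + |0 - (-13)| + |7 - 15| + |8 - 18| + |8 - 16| + |18 - (-7)| = 6 + 13 + 8 + 10 + 8 + 25 = 70
L2 = √(6² + 13² + 8² + 10² + 8² + 25²) = √1058 ≈ 32.5269
L1 ≥ L2 always (equality iff movement is along one axis); L1 > L2 here.
Ratio L1/L2 = 70/√1058 ≈ 2.1521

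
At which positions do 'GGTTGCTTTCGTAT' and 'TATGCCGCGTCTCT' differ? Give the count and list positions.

Differing positions: 1, 2, 4, 5, 7, 8, 9, 10, 11, 13. Hamming distance = 10.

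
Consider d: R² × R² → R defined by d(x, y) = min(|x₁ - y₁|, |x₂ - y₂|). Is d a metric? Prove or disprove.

No. d fails identity of indiscernibles: take x = (-2, 0) and y = (-2, 3). Then d(x,y) = min(|-2 - (-2)|, |0 - 3|) = min(0, 3) = 0, yet x ≠ y.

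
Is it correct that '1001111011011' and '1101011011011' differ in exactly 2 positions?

Differing positions: 2, 5. Hamming distance = 2, so the claim is true.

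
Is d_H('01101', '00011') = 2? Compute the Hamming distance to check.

Differing positions: 2, 3, 4. Hamming distance = 3, so the claim that d_H = 2 is false.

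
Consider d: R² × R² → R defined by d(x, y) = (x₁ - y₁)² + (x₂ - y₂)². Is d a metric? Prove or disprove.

No. The squared Euclidean distance fails the triangle inequality. Counterexample: x = (0, 0), y = (5, 2), z = (10, 4). d(x,z) = 10² + 4² = 116, but d(x,y) + d(y,z) = (5² + 2²) + (5² + 2²) = 29 + 29 = 58. Since 116 > 58, the triangle inequality is violated. (Note: √d, the ordinary Euclidean distance, IS a metric.)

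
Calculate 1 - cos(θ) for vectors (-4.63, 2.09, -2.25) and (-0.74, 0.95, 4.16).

With u = (-4.63, 2.09, -2.25), v = (-0.74, 0.95, 4.16):
u·v = (-4.63)·(-0.74) + 2.09·0.95 + (-2.25)·4.16 = 3.4262 + 1.9855 + (-9.36) = -3.9483.
|u| = √((-4.63)² + 2.09² + (-2.25)²) = √(21.4369 + 4.3681 + 5.0625) = √30.8675, |v| = √((-0.74)² + 0.95² + 4.16²) = √(0.5476 + 0.9025 + 17.3056) = √18.7557.
cos θ = (u·v)/(|u||v|) = -3.9483/(√30.8675·√18.7557) ≈ -0.1641
Cosine distance = 1 - cos θ ≈ 1 - (-0.1641) = 1.1641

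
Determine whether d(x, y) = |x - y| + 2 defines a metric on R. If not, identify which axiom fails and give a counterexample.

No. d fails identity of indiscernibles (specifically d(x,x) = 0): d(-3, -3) = |-3 - (-3)| + 2 = 0 + 2 = 2 ≠ 0.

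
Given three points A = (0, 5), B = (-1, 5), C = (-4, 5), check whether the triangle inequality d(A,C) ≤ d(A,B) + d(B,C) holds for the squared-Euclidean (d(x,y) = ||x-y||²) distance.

d(A,B) = 1² + 0² = 1, d(B,C) = 3² + 0² = 9, d(A,C) = 4² + 0² = 16.
d(A,C) = 16 > 1 + 9 = 10. Triangle inequality is VIOLATED. (Squared-Euclidean is not a metric — this is a counterexample.)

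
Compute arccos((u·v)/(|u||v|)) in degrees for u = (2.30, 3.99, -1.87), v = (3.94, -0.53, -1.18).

With u = (2.30, 3.99, -1.87), v = (3.94, -0.53, -1.18):
u·v = 2.3·3.94 + 3.99·(-0.53) + (-1.87)·(-1.18) = 9.062 + (-2.1147) + 2.2066 = 9.1539.
|u| = √(2.3² + 3.99² + (-1.87)²) = √(5.29 + 15.9201 + 3.4969) = √24.707, |v| = √(3.94² + (-0.53)² + (-1.18)²) = √(15.5236 + 0.2809 + 1.3924) = √17.1969.
cos θ = (u·v)/(|u||v|) = 9.1539/(√24.707·√17.1969) ≈ 0.44409
θ = arccos(0.44409) ≈ 63.63°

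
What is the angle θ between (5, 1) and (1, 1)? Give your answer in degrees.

With u = (5, 1), v = (1, 1):
u·v = 5·1 + 1·1 = 5 + 1 = 6.
|u| = √(5² + 1²) = √26, |v| = √(1² + 1²) = √2, so |u||v| = √(26·2) = √52.
cos θ = (u·v)/(|u||v|) = 6/√52 ≈ 0.83205
θ = arccos(0.83205) ≈ 33.69°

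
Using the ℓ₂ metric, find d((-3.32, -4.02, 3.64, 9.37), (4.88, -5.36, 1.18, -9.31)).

√(Σ(x_i - y_i)²) = √((-3.32 - 4.88)² + (-4.02 - (-5.36))² + (3.64 - 1.18)² + (9.37 - (-9.31))²)
= √((-8.2)² + 1.34² + 2.46² + 18.68²) = √(67.24 + 1.7956 + 6.0516 + 348.9424) = √424.0296 ≈ 20.592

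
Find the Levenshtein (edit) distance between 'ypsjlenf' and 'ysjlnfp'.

Let D[i][j] be the edit distance between the first i characters of 'ypsjlenf' and the first j characters of 'ysjlnfp', with D[i][0] = i, D[0][j] = j, and D[i][j] = D[i-1][j-1] if the characters match, else 1 + min(D[i-1][j], D[i][j-1], D[i-1][j-1]). Filling the table (rows: prefixes of 'ypsjlenf', columns: prefixes of 'ysjlnfp'):
     ε  y  s  j  l  n  f  p
  ε  0  1  2  3  4  5  6  7
  y  1  0  1  2  3  4  5  6
  p  2  1  1  2  3  4  5  5
  s  3  2  1  2  3  4  5  6
  j  4  3  2  1  2  3  4  5
  l  5  4  3  2  1  2  3  4
  e  6  5  4  3  2  2  3  4
  n  7  6  5  4  3  2  3  4
  f  8  7  6  5  4  3  2  3
The bottom-right entry gives D[8][7] = 3, so no sequence of fewer than 3 edits works. Backtracking through the table gives one optimal edit sequence (3 edits):
  ypsjlenf → ysjlenf (del p @2)
  ysjlenf → ysjlnf (del e @5)
  ysjlnf → ysjlnfp (ins p @7)
Edit distance = 3.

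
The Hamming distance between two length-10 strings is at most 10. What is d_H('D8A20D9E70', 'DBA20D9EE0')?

Differing positions: 2, 9. Hamming distance = 2. The maximum possible Hamming distance for length-10 strings is 10, so d_H/10 = 2/10 = 0.2.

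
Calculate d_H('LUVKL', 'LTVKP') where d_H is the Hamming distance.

Differing positions: 2, 5. Hamming distance = 2.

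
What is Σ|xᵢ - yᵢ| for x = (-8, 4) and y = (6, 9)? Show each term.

Σ|x_i - y_i| = |-8 - 6| + |4 - 9| = 14 + 5 = 19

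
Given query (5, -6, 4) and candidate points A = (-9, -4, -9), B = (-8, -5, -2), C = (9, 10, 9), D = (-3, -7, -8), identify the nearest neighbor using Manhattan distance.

Distances: d(A) = 29, d(B) = 20, d(C) = 25, d(D) = 21. Nearest: B = (-8, -5, -2) with distance 20.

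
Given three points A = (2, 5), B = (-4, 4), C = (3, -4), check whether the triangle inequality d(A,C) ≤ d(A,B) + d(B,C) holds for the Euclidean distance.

d(A,B) = √(6² + 1²) = √37 ≈ 6.0828, d(B,C) = √(7² + 8²) = √113 ≈ 10.6301, d(A,C) = √(1² + 9²) = √82 ≈ 9.0554.
d(A,C) ≈ 9.0554 ≤ 6.0828 + 10.6301 = 16.7129. Triangle inequality is satisfied.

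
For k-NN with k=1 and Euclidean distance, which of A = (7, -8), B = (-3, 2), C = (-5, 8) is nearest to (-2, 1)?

Distances: d(A) ≈ 12.7279, d(B) ≈ 1.4142, d(C) ≈ 7.6158. Nearest: B = (-3, 2) with distance 1.4142.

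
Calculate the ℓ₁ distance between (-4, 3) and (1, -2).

Σ|x_i - y_i| = |-4 - 1| + |3 - (-2)| = 5 + 5 = 10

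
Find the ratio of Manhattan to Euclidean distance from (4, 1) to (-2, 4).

L1 = |4 - (-2)| + |1 - 4| = 6 + 3 = 9
L2 = √(6² + 3²) = √45 ≈ 6.7082
L1 ≥ L2 always (equality iff movement is along one axis); L1 > L2 here.
Ratio L1/L2 = 9/√45 ≈ 1.3416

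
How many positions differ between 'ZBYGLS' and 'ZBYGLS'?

Differing positions: none. Hamming distance = 0.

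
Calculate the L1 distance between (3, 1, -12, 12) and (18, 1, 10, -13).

Σ|x_i - y_i| = |3 - 18| + |1 - 1| + |-12 - 10| + |12 - (-13)| = 15 + 0 + 22 + 25 = 62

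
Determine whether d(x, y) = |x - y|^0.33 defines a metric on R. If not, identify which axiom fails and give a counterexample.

Yes. With 0 < p = 0.33 ≤ 1, d(x,y) = |x-y|^0.33 is a metric on R. Non-negativity and symmetry are immediate; |x-y|^0.33 = 0 ⟺ |x-y| = 0 ⟺ x = y. For the triangle inequality, the function t ↦ t^0.33 is subadditive on [0,∞) when p ≤ 1, so |x-z|^0.33 ≤ (|x-y| + |y-z|)^0.33 ≤ |x-y|^0.33 + |y-z|^0.33.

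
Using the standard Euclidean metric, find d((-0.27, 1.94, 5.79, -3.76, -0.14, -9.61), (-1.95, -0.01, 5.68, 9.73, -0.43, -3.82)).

√(Σ(x_i - y_i)²) = √((-0.27 - (-1.95))² + (1.94 - (-0.01))² + (5.79 - 5.68)² + (-3.76 - 9.73)² + (-0.14 - (-0.43))² + (-9.61 - (-3.82))²)
= √(1.68² + 1.95² + 0.11² + (-13.49)² + 0.29² + (-5.79)²) = √(2.8224 + 3.8025 + 0.0121 + 181.9801 + 0.0841 + 33.5241) = √222.2253 ≈ 14.9072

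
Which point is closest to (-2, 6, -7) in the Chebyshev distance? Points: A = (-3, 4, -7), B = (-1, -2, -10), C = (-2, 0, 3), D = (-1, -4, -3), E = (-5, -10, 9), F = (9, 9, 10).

Distances: d(A) = 2, d(B) = 8, d(C) = 10, d(D) = 10, d(E) = 16, d(F) = 17. Nearest: A = (-3, 4, -7) with distance 2.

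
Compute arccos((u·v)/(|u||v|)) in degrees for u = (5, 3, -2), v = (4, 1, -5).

With u = (5, 3, -2), v = (4, 1, -5):
u·v = 5·4 + 3·1 + (-2)·(-5) = 20 + 3 + 10 = 33.
|u| = √(5² + 3² + (-2)²) = √38, |v| = √(4² + 1² + (-5)²) = √42, so |u||v| = √(38·42) = √1596.
cos θ = (u·v)/(|u||v|) = 33/√1596 ≈ 0.826033
θ = arccos(0.826033) ≈ 34.31°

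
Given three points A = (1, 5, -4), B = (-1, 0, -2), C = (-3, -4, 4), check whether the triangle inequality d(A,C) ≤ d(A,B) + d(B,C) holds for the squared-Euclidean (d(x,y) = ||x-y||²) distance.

d(A,B) = 2² + 5² + 2² = 33, d(B,C) = 2² + 4² + 6² = 56, d(A,C) = 4² + 9² + 8² = 161.
d(A,C) = 161 > 33 + 56 = 89. Triangle inequality is VIOLATED. (Squared-Euclidean is not a metric — this is a counterexample.)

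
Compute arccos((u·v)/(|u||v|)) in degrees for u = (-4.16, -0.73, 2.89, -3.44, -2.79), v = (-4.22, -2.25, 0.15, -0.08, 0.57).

With u = (-4.16, -0.73, 2.89, -3.44, -2.79), v = (-4.22, -2.25, 0.15, -0.08, 0.57):
u·v = (-4.16)·(-4.22) + (-0.73)·(-2.25) + 2.89·0.15 + (-3.44)·(-0.08) + (-2.79)·0.57 = 17.5552 + 1.6425 + 0.4335 + 0.2752 + (-1.5903) = 18.3161.
|u| = √((-4.16)² + (-0.73)² + 2.89² + (-3.44)² + (-2.79)²) = √(17.3056 + 0.5329 + 8.3521 + 11.8336 + 7.7841) = √45.8083, |v| = √((-4.22)² + (-2.25)² + 0.15² + (-0.08)² + 0.57²) = √(17.8084 + 5.0625 + 0.0225 + 0.0064 + 0.3249) = √23.2247.
cos θ = (u·v)/(|u||v|) = 18.3161/(√45.8083·√23.2247) ≈ 0.561547
θ = arccos(0.561547) ≈ 55.84°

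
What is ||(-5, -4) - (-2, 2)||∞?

max(|x_i - y_i|) = max(|-5 - (-2)|, |-4 - 2|) = max(3, 6) = 6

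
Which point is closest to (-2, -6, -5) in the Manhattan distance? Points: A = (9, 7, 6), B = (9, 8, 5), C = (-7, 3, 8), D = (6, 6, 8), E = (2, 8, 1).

Distances: d(A) = 35, d(B) = 35, d(C) = 27, d(D) = 33, d(E) = 24. Nearest: E = (2, 8, 1) with distance 24.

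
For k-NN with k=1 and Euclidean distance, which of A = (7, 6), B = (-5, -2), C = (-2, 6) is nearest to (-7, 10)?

Distances: d(A) ≈ 14.5602, d(B) ≈ 12.1655, d(C) ≈ 6.4031. Nearest: C = (-2, 6) with distance 6.4031.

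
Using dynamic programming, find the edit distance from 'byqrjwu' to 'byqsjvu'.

Let D[i][j] be the edit distance between the first i characters of 'byqrjwu' and the first j characters of 'byqsjvu', with D[i][0] = i, D[0][j] = j, and D[i][j] = D[i-1][j-1] if the characters match, else 1 + min(D[i-1][j], D[i][j-1], D[i-1][j-1]). Filling the table (rows: prefixes of 'byqrjwu', columns: prefixes of 'byqsjvu'):
     ε  b  y  q  s  j  v  u
  ε  0  1  2  3  4  5  6  7
  b  1  0  1  2  3  4  5  6
  y  2  1  0  1  2  3  4  5
  q  3  2  1  0  1  2  3  4
  r  4  3  2  1  1  2  3  4
  j  5  4  3  2  2  1  2  3
  w  6  5  4  3  3  2  2  3
  u  7  6  5  4  4  3  3  2
The bottom-right entry gives D[7][7] = 2, so no sequence of fewer than 2 edits works. Backtracking through the table gives one optimal edit sequence (2 edits):
  byqrjwu → byqsjwu (sub r→s @4)
  byqsjwu → byqsjvu (sub w→v @6)
Edit distance = 2.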